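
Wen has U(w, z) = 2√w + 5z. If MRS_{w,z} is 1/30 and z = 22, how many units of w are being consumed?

w = 36

MU_w = 2/(2√w), MU_z = 5.
MRS = 2/(2√w) ÷ 5.
MRS depends only on w: 0.2/√w = 1/30 ⇒ √w = 0.2/(1/30) = 6 ⇒ w = 36.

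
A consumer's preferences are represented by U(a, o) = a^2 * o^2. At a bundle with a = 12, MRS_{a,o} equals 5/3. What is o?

o = 20

MU_a = 2·a·o^2 and MU_o = 2·a^2·o.
MRS = MU_a/MU_o = o/a.
Substitute a = 12: MRS = o/12. Setting o/12 = 5/3 gives o = (5/3)·12 = 20.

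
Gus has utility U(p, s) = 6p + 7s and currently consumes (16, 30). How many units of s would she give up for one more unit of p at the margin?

MRS = 6/7

MU_p = 6, MU_s = 7, so MRS = 6/7 at every bundle.
At (16, 30): MRS = 6/7.
So at (16, 30) the consumer would give up 6/7 units of s for one more unit of p.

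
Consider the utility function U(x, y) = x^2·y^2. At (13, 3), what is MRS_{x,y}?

MU_x = 2·x·y^2 and MU_y = 2·x^2·y.
MRS = MU_x/MU_y = y/x.
At (13, 3): MRS = 3/13.
The indifference curve has slope −3/13 at this bundle.

MRS = 3/13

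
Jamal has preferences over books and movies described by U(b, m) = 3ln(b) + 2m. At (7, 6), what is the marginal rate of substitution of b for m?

MU_b = 3/b, MU_m = 2.
MRS = 3/b ÷ 2.
At (7, 6): MRS = 3/14.
The indifference curve has slope −3/14 at this bundle.

MRS = 3/14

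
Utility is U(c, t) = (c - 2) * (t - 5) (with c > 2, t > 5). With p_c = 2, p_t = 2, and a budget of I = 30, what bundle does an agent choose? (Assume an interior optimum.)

MU_c = (t−5), MU_t = (c−2).
MRS = (t−5)/(c−2).
Tangency: set MRS = p_c/p_t = 2/2 = 1.
So (t − 5)/(c − 2) = 1, i.e. (t − 5) = (c − 2).
Rewrite the budget in excess-of-subsistence terms: 2·(c − 2) + 2·(t − 5) = 30 − 2·2 − 2·5 = 16.
Substituting, 4·(c − 2) = 16, so c − 2 = 4 and c* = 6.
Then t − 5 = 4, so t* = 9.

c* = 6, t* = 9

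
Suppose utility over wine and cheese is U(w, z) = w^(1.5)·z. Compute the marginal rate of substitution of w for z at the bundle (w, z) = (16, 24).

MRS = 2.25

MU_w = 1.5·√w·z and MU_z = w^(1.5).
MRS = MU_w/MU_z = (1.5)·z/w.
At (16, 24): MRS = 2.25.
That is, one extra unit of w is worth 2.25 units of z at the margin.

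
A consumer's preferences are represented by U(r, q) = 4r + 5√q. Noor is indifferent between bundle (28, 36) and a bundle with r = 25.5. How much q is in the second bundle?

q = 64

U(28, 36) = 142.
Set U(25.5, q) = 142 and solve.
With r = 25.5: 5√q = 142 − 4·25.5 = 40, so √q = 8 and q = 64.
Check: U(25.5, 64) = 142.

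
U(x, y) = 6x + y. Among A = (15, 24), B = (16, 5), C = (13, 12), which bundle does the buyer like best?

Evaluate utility at each bundle:
U(A) = 114.
U(B) = 101.
U(C) = 90.
Highest utility is A, so A ≻ B ≻ C.

Bundle A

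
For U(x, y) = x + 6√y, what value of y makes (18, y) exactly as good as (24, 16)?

U(24, 16) = 48.
Set U(18, y) = 48 and solve.
With x = 18: 6√y = 48 − 18 = 30, so √y = 5 and y = 25.
Check: U(18, 25) = 48.

y = 25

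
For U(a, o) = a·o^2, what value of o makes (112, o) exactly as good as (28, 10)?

o = 5

U(28, 10) = 2800.
Set U(112, o) = 2800 and solve.
With a = 112: o^2 = 2800/112 = 25; taking the square root, o = 5.
Check: U(112, 5) = 2800.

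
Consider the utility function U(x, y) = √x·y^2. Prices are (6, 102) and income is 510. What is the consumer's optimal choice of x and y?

x* = 17, y* = 4

MU_x = 0.5·x^(-0.5)·y^2 and MU_y = 2·√x·y.
MRS = MU_x/MU_y = (0.25)·y/x.
Tangency: set MRS = p_x/p_y = 6/102 = 1/17.
So (0.25)·y/x = 1/17, i.e. y = (4/17)·x.
Substitute into the budget 6·x + 102·y = 510: 30·x = 510, so x* = 17.
Then y* = (4/17)·17 = 4.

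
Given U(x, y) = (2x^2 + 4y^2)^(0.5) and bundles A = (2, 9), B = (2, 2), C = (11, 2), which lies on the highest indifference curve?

Bundle A

Evaluate utility at each bundle:
U(A) = 18.221.
U(B) = 4.899.
U(C) = 16.062.
Highest utility is A, so A ≻ C ≻ B.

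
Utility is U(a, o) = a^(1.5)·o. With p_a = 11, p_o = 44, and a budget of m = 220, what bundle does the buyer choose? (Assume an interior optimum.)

a* = 12, o* = 2

MU_a = 1.5·√a·o and MU_o = a^(1.5).
MRS = MU_a/MU_o = (1.5)·o/a.
Tangency: set MRS = p_a/p_o = 11/44 = 0.25.
So (1.5)·o/a = 0.25, i.e. o = (1/6)·a.
Substitute into the budget 11·a + 44·o = 220: (55/3)·a = 220, so a* = 12.
Then o* = (1/6)·12 = 2.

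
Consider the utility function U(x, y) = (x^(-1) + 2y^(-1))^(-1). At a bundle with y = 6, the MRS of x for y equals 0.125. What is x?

x = 12

For CES with ρ = -1, MRS = (1/2)·(y/x)^2.
Setting (1/2)·(6/x)^2 = 0.125 gives (6/x)^2 = 0.25, so 6/x = 0.5 and x = 12.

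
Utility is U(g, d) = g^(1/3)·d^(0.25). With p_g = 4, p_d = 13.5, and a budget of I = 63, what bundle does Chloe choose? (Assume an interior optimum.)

g* = 9, d* = 2

MU_g = 1/3·g^(-2/3)·d^(0.25) and MU_d = 0.25·g^(1/3)·d^(-0.75).
MRS = MU_g/MU_d = (4/3)·d/g.
Tangency: set MRS = p_g/p_d = 4/13.5 = 8/27.
So (4/3)·d/g = 8/27, i.e. d = (2/9)·g.
Substitute into the budget 4·g + 13.5·d = 63: 7·g = 63, so g* = 9.
Then d* = (2/9)·9 = 2.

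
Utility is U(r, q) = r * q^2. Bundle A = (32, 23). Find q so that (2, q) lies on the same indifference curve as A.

U(32, 23) = 16928.
Set U(2, q) = 16928 and solve.
With r = 2: q^2 = 16928/2 = 8464; taking the square root, q = 92.
Check: U(2, 92) = 16928.

q = 92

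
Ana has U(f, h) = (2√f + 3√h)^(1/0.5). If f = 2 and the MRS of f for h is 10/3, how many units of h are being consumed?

For CES with ρ = 0.5, MRS = (2/3)·√(h/f).
Setting (2/3)·√(h/2) = 10/3 gives √(h/2) = 5, so h/2 = 25 and h = 50.

h = 50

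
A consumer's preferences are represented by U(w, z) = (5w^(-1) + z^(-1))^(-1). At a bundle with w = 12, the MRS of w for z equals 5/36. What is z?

For CES with ρ = -1, MRS = (5/1)·(z/w)^2.
Setting (5/1)·(z/12)^2 = 5/36 gives (z/12)^2 = 1/36, so z/12 = 1/6 and z = 2.

z = 2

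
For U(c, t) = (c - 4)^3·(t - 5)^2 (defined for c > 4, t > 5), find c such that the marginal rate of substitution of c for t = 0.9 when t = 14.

c = 19

MU_c = 3·(c−4)^2·(t−5)^2, MU_t = 2·(c−4)^3·(t−5).
MRS = (3/2)·(t−5)/(c−4).
Substitute t = 14: MRS = 13.5/(c − 4). Setting this equal to 0.9 gives c − 4 = 13.5/0.9 = 15, so c = 19.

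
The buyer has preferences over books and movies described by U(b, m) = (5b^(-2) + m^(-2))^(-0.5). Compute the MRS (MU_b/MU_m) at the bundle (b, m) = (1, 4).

For CES with ρ = -2, MRS = (5/1)·(m/b)^3.
At (1, 4): MRS = 320.
So at (1, 4) the consumer would give up 320 units of m for one more unit of b.

MRS = 320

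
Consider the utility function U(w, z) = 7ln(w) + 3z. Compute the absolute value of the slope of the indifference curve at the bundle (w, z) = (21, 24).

MRS = 1/9

MU_w = 7/w, MU_z = 3.
MRS = 7/w ÷ 3.
At (21, 24): MRS = 1/9.
The indifference curve has slope −1/9 at this bundle.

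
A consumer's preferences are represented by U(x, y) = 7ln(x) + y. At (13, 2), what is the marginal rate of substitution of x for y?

MRS = 7/13

MU_x = 7/x, MU_y = 1.
MRS = 7/x ÷ 1.
At (13, 2): MRS = 7/13.
The indifference curve has slope −7/13 at this bundle.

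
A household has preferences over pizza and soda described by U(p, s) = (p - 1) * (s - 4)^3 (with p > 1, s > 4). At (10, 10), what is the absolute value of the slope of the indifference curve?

MRS = 2/9

MU_p = (s−4)^3, MU_s = 3·(p−1)·(s−4)^2.
MRS = (1/3)·(s−4)/(p−1).
At (10, 10): MRS = 2/9.
So at (10, 10) the consumer would give up 2/9 units of s for one more unit of p.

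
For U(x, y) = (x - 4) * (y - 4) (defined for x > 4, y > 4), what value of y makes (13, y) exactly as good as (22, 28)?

y = 52

U(22, 28) = 432.
Set U(13, y) = 432 and solve.
With x = 13: (13 − 4) = 9, so (y − 4) = 432/9 = 48.
So y = 4 + 48 = 52.
Check: U(13, 52) = 432.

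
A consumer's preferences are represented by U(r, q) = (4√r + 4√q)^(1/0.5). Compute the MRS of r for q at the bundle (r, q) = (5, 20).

For CES with ρ = 0.5, MRS = √(q/r).
At (5, 20): MRS = 2.
The indifference curve has slope −2 at this bundle.

MRS = 2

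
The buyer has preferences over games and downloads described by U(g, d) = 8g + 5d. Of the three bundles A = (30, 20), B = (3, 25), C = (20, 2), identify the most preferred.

Evaluate utility at each bundle:
U(A) = 340.
U(B) = 149.
U(C) = 170.
Highest utility is A, so A ≻ C ≻ B.

Bundle A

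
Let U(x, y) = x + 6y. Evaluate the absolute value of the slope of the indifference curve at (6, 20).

MU_x = 1, MU_y = 6, so MRS = 1/6 at every bundle.
At (6, 20): MRS = 1/6.
The indifference curve has slope −1/6 at this bundle.

MRS = 1/6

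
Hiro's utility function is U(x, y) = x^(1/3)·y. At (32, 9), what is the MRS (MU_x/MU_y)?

MRS = 3/32

MU_x = 1/3·x^(-2/3)·y and MU_y = x^(1/3).
MRS = MU_x/MU_y = (1/3)·y/x.
At (32, 9): MRS = 3/32.
That is, one extra unit of x is worth 3/32 units of y at the margin.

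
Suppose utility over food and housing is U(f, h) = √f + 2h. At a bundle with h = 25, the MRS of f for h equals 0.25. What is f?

MU_f = 1/(2√f), MU_h = 2.
MRS = 1/(2√f) ÷ 2.
MRS depends only on f: 0.25/√f = 0.25 ⇒ √f = 0.25/0.25 = 1 ⇒ f = 1.

f = 1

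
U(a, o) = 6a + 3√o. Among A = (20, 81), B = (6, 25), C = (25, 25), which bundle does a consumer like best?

Bundle C

Evaluate utility at each bundle:
U(A) = 147.000.
U(B) = 51.000.
U(C) = 165.000.
Highest utility is C, so C ≻ A ≻ B.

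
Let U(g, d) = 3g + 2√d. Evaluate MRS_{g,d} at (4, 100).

MRS = 30

MU_g = 3, MU_d = 2/(2√d).
MRS = 3 ÷ (2/(2√d)).
At (4, 100): MRS = 30.
So at (4, 100) the consumer would give up 30 units of d for one more unit of g.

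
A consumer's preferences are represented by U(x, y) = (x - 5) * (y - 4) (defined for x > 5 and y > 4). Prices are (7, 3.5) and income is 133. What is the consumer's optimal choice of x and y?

MU_x = (y−4), MU_y = (x−5).
MRS = (y−4)/(x−5).
Tangency: set MRS = p_x/p_y = 7/3.5 = 2.
So (y − 4)/(x − 5) = 2, i.e. (y − 4) = 2·(x − 5).
Rewrite the budget in excess-of-subsistence terms: 7·(x − 5) + 3.5·(y − 4) = 133 − 7·5 − 3.5·4 = 84.
Substituting, 14·(x − 5) = 84, so x − 5 = 6 and x* = 11.
Then y − 4 = 2·6 = 12, so y* = 16.

x* = 11, y* = 16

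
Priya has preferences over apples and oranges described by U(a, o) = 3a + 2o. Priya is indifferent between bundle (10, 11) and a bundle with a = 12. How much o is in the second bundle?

o = 8

U(10, 11) = 52.
Set U(12, o) = 52 and solve.
3·12 + 2o = 52 ⇒ 2o = 16 ⇒ o = 8.
Check: U(12, 8) = 52.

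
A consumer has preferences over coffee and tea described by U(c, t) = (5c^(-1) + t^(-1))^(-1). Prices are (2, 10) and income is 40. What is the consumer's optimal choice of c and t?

c* = 10, t* = 2

For CES with ρ = -1, MRS = (5/1)·(t/c)^2.
Tangency: set MRS = p_c/p_t = 2/10 = 0.2.
So (t/c)^2 = 1/25; taking the square root, t/c = 0.2, i.e. t = 0.2·c.
Substitute into the budget 2·c + 10·t = 40: 4·c = 40, so c* = 10 and t* = 0.2·10 = 2.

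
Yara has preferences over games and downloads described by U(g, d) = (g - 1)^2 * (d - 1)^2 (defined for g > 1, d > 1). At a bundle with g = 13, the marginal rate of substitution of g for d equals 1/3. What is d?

MU_g = 2·(g−1)·(d−1)^2, MU_d = 2·(g−1)^2·(d−1).
MRS = (d−1)/(g−1).
Substitute g = 13: MRS = (d − 1)/12. Setting this equal to 1/3 gives d − 1 = (1/3)·12 = 4, so d = 5.

d = 5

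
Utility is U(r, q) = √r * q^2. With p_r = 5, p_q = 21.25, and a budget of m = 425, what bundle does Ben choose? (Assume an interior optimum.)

r* = 17, q* = 16

MU_r = 0.5·r^(-0.5)·q^2 and MU_q = 2·√r·q.
MRS = MU_r/MU_q = (0.25)·q/r.
Tangency: set MRS = p_r/p_q = 5/21.25 = 4/17.
So (0.25)·q/r = 4/17, i.e. q = (16/17)·r.
Substitute into the budget 5·r + 21.25·q = 425: 25·r = 425, so r* = 17.
Then q* = (16/17)·17 = 16.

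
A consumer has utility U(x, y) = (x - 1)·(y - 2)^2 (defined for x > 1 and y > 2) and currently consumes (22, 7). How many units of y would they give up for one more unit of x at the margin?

MRS = 5/42

MU_x = (y−2)^2, MU_y = 2·(x−1)·(y−2).
MRS = (1/2)·(y−2)/(x−1).
At (22, 7): MRS = 5/42.
That is, one extra unit of x is worth 5/42 units of y at the margin.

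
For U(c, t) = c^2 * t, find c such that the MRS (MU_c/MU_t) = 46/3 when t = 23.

c = 3

MU_c = 2·c·t and MU_t = c^2.
MRS = MU_c/MU_t = (2/1)·t/c.
Substitute t = 23: MRS = 46/c. Setting 46/c = 46/3 gives c = 46/(46/3) = 3.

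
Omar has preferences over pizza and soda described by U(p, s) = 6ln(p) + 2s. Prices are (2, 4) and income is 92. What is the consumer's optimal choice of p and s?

MU_p = 6/p, MU_s = 2.
MRS = 6/p ÷ 2.
Tangency: set MRS = p_p/p_s = 2/4 = 0.5.
MRS depends only on p: 3/p = 0.5 ⇒ p* = 3/0.5 = 6.
From the budget, 4·s = 92 − 2·6 = 80, so s* = 20.

p* = 6, s* = 20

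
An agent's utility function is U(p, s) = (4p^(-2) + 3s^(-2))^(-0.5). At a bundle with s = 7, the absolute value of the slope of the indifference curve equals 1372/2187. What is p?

For CES with ρ = -2, MRS = (4/3)·(s/p)^3.
Setting (4/3)·(7/p)^3 = 1372/2187 gives (7/p)^3 = 343/729, so 7/p = 7/9 and p = 9.

p = 9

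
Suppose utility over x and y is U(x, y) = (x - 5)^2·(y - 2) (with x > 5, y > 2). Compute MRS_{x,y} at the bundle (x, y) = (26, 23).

MRS = 2

MU_x = 2·(x−5)·(y−2), MU_y = (x−5)^2.
MRS = (2/1)·(y−2)/(x−5).
At (26, 23): MRS = 2.
So at (26, 23) the consumer would give up 2 units of y for one more unit of x.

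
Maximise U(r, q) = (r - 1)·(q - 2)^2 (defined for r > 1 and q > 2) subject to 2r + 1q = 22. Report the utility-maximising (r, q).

r* = 4, q* = 14

MU_r = (q−2)^2, MU_q = 2·(r−1)·(q−2).
MRS = (1/2)·(q−2)/(r−1).
Tangency: set MRS = p_r/p_q = 2/1 = 2.
So (1/2)·(q − 2)/(r − 1) = 2, i.e. (q − 2) = 4·(r − 1).
Rewrite the budget in excess-of-subsistence terms: 2·(r − 1) + 1·(q − 2) = 22 − 2·1 − 1·2 = 18.
Substituting, 6·(r − 1) = 18, so r − 1 = 3 and r* = 4.
Then q − 2 = 4·3 = 12, so q* = 14.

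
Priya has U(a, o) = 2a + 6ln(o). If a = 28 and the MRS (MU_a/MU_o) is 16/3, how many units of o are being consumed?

MU_a = 2, MU_o = 6/o.
MRS = 2 ÷ (6/o).
MRS depends only on o: (1/3)·o = 16/3 ⇒ o = (16/3)/(1/3) = 16.

o = 16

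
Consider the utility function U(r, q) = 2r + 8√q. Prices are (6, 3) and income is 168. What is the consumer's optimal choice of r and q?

r* = 20, q* = 16

MU_r = 2, MU_q = 8/(2√q).
MRS = 2 ÷ (8/(2√q)).
Tangency: set MRS = p_r/p_q = 6/3 = 2.
MRS depends only on q: 0.5·√q = 2 ⇒ √q = 2/0.5 = 4 ⇒ q* = 16.
From the budget, 6·r = 168 − 3·16 = 120, so r* = 20.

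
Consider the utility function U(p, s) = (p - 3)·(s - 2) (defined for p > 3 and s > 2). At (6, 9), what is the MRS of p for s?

MU_p = (s−2), MU_s = (p−3).
MRS = (s−2)/(p−3).
At (6, 9): MRS = 7/3.
So at (6, 9) the consumer would give up 7/3 units of s for one more unit of p.

MRS = 7/3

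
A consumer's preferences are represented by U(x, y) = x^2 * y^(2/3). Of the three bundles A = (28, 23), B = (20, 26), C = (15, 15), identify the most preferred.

Bundle A

Evaluate utility at each bundle:
U(A) = 6340.662.
U(B) = 3510.553.
U(C) = 1368.495.
Highest utility is A, so A ≻ B ≻ C.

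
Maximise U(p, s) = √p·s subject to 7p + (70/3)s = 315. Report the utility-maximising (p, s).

p* = 15, s* = 9

MU_p = 0.5·p^(-0.5)·s and MU_s = √p.
MRS = MU_p/MU_s = (0.5)·s/p.
Tangency: set MRS = p_p/p_s = 7/(70/3) = 0.3.
So (0.5)·s/p = 0.3, i.e. s = 0.6·p.
Substitute into the budget 7·p + (70/3)·s = 315: 21·p = 315, so p* = 15.
Then s* = 0.6·15 = 9.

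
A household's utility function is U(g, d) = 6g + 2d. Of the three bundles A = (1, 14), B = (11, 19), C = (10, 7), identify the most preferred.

Bundle B

Evaluate utility at each bundle:
U(A) = 34.
U(B) = 104.
U(C) = 74.
Highest utility is B, so B ≻ C ≻ A.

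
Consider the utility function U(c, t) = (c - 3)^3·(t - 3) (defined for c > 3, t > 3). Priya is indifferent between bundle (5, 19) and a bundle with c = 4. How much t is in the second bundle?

t = 131

U(5, 19) = 128.
Set U(4, t) = 128 and solve.
With c = 4: (4 − 3)^3 = 1, so (t − 3) = 128/1 = 128.
So t = 3 + 128 = 131.
Check: U(4, 131) = 128.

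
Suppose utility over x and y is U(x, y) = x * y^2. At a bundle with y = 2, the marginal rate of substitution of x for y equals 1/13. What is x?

MU_x = y^2 and MU_y = 2·x·y.
MRS = MU_x/MU_y = (1/2)·y/x.
Substitute y = 2: MRS = 1/x. Setting 1/x = 1/13 gives x = 1/(1/13) = 13.

x = 13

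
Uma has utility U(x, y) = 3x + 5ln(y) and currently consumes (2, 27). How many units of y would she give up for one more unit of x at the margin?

MRS = 16.2

MU_x = 3, MU_y = 5/y.
MRS = 3 ÷ (5/y).
At (2, 27): MRS = 16.2.
The indifference curve has slope −16.2 at this bundle.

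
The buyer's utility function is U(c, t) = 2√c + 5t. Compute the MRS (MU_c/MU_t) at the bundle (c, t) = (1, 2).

MU_c = 2/(2√c), MU_t = 5.
MRS = 2/(2√c) ÷ 5.
At (1, 2): MRS = 0.2.
So at (1, 2) the consumer would give up 0.2 units of t for one more unit of c.

MRS = 0.2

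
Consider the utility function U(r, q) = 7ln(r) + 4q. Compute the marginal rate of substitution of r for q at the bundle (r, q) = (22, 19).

MU_r = 7/r, MU_q = 4.
MRS = 7/r ÷ 4.
At (22, 19): MRS = 7/88.
The indifference curve has slope −7/88 at this bundle.

MRS = 7/88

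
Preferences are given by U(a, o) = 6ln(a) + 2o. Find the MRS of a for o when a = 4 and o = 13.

MRS = 0.75

MU_a = 6/a, MU_o = 2.
MRS = 6/a ÷ 2.
At (4, 13): MRS = 0.75.
So at (4, 13) the consumer would give up 0.75 units of o for one more unit of a.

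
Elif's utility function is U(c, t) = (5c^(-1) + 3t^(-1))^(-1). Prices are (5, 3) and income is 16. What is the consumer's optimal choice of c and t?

For CES with ρ = -1, MRS = (5/3)·(t/c)^2.
Tangency: set MRS = p_c/p_t = 5/3.
So (t/c)^2 = 1; taking the square root, t/c = 1, i.e. t = c.
Substitute into the budget 5·c + 3·t = 16: 8·c = 16, so c* = 2 and t* = 2.

c* = 2, t* = 2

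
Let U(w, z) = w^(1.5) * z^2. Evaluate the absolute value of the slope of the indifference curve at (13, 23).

MU_w = 1.5·√w·z^2 and MU_z = 2·w^(1.5)·z.
MRS = MU_w/MU_z = (0.75)·z/w.
At (13, 23): MRS = 69/52.
The indifference curve has slope −69/52 at this bundle.

MRS = 69/52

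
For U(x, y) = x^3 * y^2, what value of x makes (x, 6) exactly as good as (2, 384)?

U(2, 384) = 1179648.
Set U(x, 6) = 1179648 and solve.
With y = 6: 6^2 = 36, so x^3 = 1179648/36 = 32768; taking the cube root, x = 32.
Check: U(32, 6) = 1179648.

x = 32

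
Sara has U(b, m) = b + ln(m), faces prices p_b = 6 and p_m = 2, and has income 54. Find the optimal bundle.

MU_b = 1, MU_m = 1/m.
MRS = 1 ÷ (1/m).
Tangency: set MRS = p_b/p_m = 6/2 = 3.
MRS depends only on m: m = 3 ⇒ m* = 3.
From the budget, 6·b = 54 − 2·3 = 48, so b* = 8.

b* = 8, m* = 3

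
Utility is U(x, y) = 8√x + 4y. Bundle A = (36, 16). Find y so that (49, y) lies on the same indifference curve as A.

U(36, 16) = 112.
Set U(49, y) = 112 and solve.
With x = 49: √49 = 7, so 4y = 112 − 8·7 = 56 and y = 14.
Check: U(49, 14) = 112.

y = 14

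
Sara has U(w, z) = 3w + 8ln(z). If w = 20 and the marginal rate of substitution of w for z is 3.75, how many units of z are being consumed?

MU_w = 3, MU_z = 8/z.
MRS = 3 ÷ (8/z).
MRS depends only on z: 0.375·z = 3.75 ⇒ z = 3.75/0.375 = 10.

z = 10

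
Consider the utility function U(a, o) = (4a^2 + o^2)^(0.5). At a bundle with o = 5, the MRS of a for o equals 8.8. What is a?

For CES with ρ = 2, MRS = (4/1)·(o/a)^(-1).
Setting (4/1)·(5/a)^(-1) = 8.8 gives (5/a)^(-1) = 2.2, so 5/a = 5/11 and a = 11.

a = 11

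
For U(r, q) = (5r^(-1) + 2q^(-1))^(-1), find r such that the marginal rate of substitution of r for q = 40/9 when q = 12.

r = 9

For CES with ρ = -1, MRS = (5/2)·(q/r)^2.
Setting (5/2)·(12/r)^2 = 40/9 gives (12/r)^2 = 16/9, so 12/r = 4/3 and r = 9.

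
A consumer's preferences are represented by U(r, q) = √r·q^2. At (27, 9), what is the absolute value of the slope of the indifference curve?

MU_r = 0.5·r^(-0.5)·q^2 and MU_q = 2·√r·q.
MRS = MU_r/MU_q = (0.25)·q/r.
At (27, 9): MRS = 1/12.
The indifference curve has slope −1/12 at this bundle.

MRS = 1/12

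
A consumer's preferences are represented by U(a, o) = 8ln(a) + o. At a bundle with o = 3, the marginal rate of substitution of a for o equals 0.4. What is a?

a = 20

MU_a = 8/a, MU_o = 1.
MRS = 8/a ÷ 1.
MRS depends only on a: 8/a = 0.4 ⇒ a = 8/0.4 = 20.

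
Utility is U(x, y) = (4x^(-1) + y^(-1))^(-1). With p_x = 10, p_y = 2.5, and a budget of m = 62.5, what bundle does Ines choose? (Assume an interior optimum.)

x* = 5, y* = 5

For CES with ρ = -1, MRS = (4/1)·(y/x)^2.
Tangency: set MRS = p_x/p_y = 10/2.5 = 4.
So (y/x)^2 = 1; taking the square root, y/x = 1, i.e. y = x.
Substitute into the budget 10·x + 2.5·y = 62.5: 12.5·x = 62.5, so x* = 5 and y* = 5.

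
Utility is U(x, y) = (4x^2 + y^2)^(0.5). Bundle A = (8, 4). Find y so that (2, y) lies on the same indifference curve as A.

U depends on (x, y) only through S = 4x^2 + y^2, so equal utility means equal S. At (8, 4): S = 272.
With x = 2: 4·2^2 = 16, so y^2 = 272 − 16 = 256.
Hence y = √256 = 16.
Check: U(2, 16) = 16.4924.

y = 16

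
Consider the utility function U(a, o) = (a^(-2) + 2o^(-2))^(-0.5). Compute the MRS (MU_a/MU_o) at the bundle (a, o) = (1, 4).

MRS = 32

For CES with ρ = -2, MRS = (1/2)·(o/a)^3.
At (1, 4): MRS = 32.
That is, one extra unit of a is worth 32 units of o at the margin.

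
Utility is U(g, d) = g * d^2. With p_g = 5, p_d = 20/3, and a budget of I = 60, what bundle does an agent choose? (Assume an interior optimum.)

g* = 4, d* = 6

MU_g = d^2 and MU_d = 2·g·d.
MRS = MU_g/MU_d = (1/2)·d/g.
Tangency: set MRS = p_g/p_d = 5/(20/3) = 0.75.
So (1/2)·d/g = 0.75, i.e. d = 1.5·g.
Substitute into the budget 5·g + (20/3)·d = 60: 15·g = 60, so g* = 4.
Then d* = 1.5·4 = 6.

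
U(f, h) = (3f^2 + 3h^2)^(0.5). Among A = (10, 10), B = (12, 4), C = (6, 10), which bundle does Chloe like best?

Bundle A

Evaluate utility at each bundle:
U(A) = 24.495.
U(B) = 21.909.
U(C) = 20.199.
Highest utility is A, so A ≻ B ≻ C.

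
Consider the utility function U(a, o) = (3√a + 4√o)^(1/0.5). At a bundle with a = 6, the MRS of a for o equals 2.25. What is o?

o = 54

For CES with ρ = 0.5, MRS = (3/4)·√(o/a).
Setting (3/4)·√(o/6) = 2.25 gives √(o/6) = 3, so o/6 = 9 and o = 54.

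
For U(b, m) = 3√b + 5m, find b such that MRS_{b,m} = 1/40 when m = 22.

b = 144

MU_b = 3/(2√b), MU_m = 5.
MRS = 3/(2√b) ÷ 5.
MRS depends only on b: 0.3/√b = 1/40 ⇒ √b = 0.3/(1/40) = 12 ⇒ b = 144.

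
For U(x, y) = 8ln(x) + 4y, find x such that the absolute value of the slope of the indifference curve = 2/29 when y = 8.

x = 29

MU_x = 8/x, MU_y = 4.
MRS = 8/x ÷ 4.
MRS depends only on x: 2/x = 2/29 ⇒ x = 2/(2/29) = 29.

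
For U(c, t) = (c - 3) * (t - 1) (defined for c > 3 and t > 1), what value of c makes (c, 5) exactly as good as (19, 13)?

U(19, 13) = 192.
Set U(c, 5) = 192 and solve.
With t = 5: (5 − 1) = 4, so (c − 3) = 192/4 = 48.
So c = 3 + 48 = 51.
Check: U(51, 5) = 192.

c = 51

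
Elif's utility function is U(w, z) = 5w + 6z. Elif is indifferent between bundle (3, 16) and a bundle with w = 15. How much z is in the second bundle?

z = 6

U(3, 16) = 111.
Set U(15, z) = 111 and solve.
5·15 + 6z = 111 ⇒ 6z = 36 ⇒ z = 6.
Check: U(15, 6) = 111.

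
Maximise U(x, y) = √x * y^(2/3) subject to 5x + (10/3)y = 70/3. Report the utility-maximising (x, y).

MU_x = 0.5·x^(-0.5)·y^(2/3) and MU_y = 2/3·√x·y^(-1/3).
MRS = MU_x/MU_y = (0.75)·y/x.
Tangency: set MRS = p_x/p_y = 5/(10/3) = 1.5.
So (0.75)·y/x = 1.5, i.e. y = 2·x.
Substitute into the budget 5·x + (10/3)·y = 70/3: (35/3)·x = 70/3, so x* = 2.
Then y* = 2·2 = 4.

x* = 2, y* = 4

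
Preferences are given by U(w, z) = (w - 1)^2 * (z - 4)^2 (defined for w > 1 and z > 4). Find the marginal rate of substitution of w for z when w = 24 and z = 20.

MRS = 16/23

MU_w = 2·(w−1)·(z−4)^2, MU_z = 2·(w−1)^2·(z−4).
MRS = (z−4)/(w−1).
At (24, 20): MRS = 16/23.
That is, one extra unit of w is worth 16/23 units of z at the margin.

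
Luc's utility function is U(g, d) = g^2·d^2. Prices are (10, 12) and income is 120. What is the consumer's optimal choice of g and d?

MU_g = 2·g·d^2 and MU_d = 2·g^2·d.
MRS = MU_g/MU_d = d/g.
Tangency: set MRS = p_g/p_d = 10/12 = 5/6.
So d/g = 5/6, i.e. d = (5/6)·g.
Substitute into the budget 10·g + 12·d = 120: 20·g = 120, so g* = 6.
Then d* = (5/6)·6 = 5.

g* = 6, d* = 5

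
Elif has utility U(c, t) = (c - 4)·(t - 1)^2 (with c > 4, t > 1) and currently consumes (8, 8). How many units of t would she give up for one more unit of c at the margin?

MU_c = (t−1)^2, MU_t = 2·(c−4)·(t−1).
MRS = (1/2)·(t−1)/(c−4).
At (8, 8): MRS = 0.875.
The indifference curve has slope −0.875 at this bundle.

MRS = 0.875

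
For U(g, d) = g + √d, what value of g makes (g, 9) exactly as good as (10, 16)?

U(10, 16) = 14.
Set U(g, 9) = 14 and solve.
With d = 9: √9 = 3, so g = 14 − 3 = 11.
Check: U(11, 9) = 14.

g = 11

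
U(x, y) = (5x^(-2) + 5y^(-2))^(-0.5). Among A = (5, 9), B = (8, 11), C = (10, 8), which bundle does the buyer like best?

Bundle B

Evaluate utility at each bundle:
U(A) = 1.955.
U(B) = 2.893.
U(C) = 2.794.
Highest utility is B, so B ≻ C ≻ A.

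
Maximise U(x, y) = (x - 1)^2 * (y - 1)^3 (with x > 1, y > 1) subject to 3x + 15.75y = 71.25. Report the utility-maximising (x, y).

MU_x = 2·(x−1)·(y−1)^3, MU_y = 3·(x−1)^2·(y−1)^2.
MRS = (2/3)·(y−1)/(x−1).
Tangency: set MRS = p_x/p_y = 3/15.75 = 4/21.
So (2/3)·(y − 1)/(x − 1) = 4/21, i.e. (y − 1) = (2/7)·(x − 1).
Rewrite the budget in excess-of-subsistence terms: 3·(x − 1) + 15.75·(y − 1) = 71.25 − 3·1 − 15.75·1 = 52.5.
Substituting, 7.5·(x − 1) = 52.5, so x − 1 = 7 and x* = 8.
Then y − 1 = (2/7)·7 = 2, so y* = 3.

x* = 8, y* = 3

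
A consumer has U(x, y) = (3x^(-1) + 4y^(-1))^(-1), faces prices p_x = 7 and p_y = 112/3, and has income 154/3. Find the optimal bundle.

For CES with ρ = -1, MRS = (3/4)·(y/x)^2.
Tangency: set MRS = p_x/p_y = 7/(112/3) = 3/16.
So (y/x)^2 = 0.25; taking the square root, y/x = 0.5, i.e. y = 0.5·x.
Substitute into the budget 7·x + (112/3)·y = 154/3: (77/3)·x = 154/3, so x* = 2 and y* = 0.5·2 = 1.

x* = 2, y* = 1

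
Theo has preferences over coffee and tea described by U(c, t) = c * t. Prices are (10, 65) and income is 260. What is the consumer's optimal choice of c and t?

c* = 13, t* = 2

MU_c = t and MU_t = c.
MRS = MU_c/MU_t = t/c.
Tangency: set MRS = p_c/p_t = 10/65 = 2/13.
So t/c = 2/13, i.e. t = (2/13)·c.
Substitute into the budget 10·c + 65·t = 260: 20·c = 260, so c* = 13.
Then t* = (2/13)·13 = 2.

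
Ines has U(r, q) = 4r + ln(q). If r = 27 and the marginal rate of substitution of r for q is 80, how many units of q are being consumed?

q = 20

MU_r = 4, MU_q = 1/q.
MRS = 4 ÷ (1/q).
MRS depends only on q: 4·q = 80 ⇒ q = 80/4 = 20.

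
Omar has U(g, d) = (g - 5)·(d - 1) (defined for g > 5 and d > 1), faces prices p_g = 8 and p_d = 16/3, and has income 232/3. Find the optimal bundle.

g* = 7, d* = 4

MU_g = (d−1), MU_d = (g−5).
MRS = (d−1)/(g−5).
Tangency: set MRS = p_g/p_d = 8/(16/3) = 1.5.
So (d − 1)/(g − 5) = 1.5, i.e. (d − 1) = 1.5·(g − 5).
Rewrite the budget in excess-of-subsistence terms: 8·(g − 5) + (16/3)·(d − 1) = 232/3 − 8·5 − (16/3)·1 = 32.
Substituting, 16·(g − 5) = 32, so g − 5 = 2 and g* = 7.
Then d − 1 = 1.5·2 = 3, so d* = 4.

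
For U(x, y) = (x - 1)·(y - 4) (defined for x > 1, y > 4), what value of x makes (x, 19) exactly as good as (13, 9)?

U(13, 9) = 60.
Set U(x, 19) = 60 and solve.
With y = 19: (19 − 4) = 15, so (x − 1) = 60/15 = 4.
So x = 1 + 4 = 5.
Check: U(5, 19) = 60.

x = 5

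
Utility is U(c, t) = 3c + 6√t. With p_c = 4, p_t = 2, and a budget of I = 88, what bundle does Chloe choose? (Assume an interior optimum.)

c* = 20, t* = 4

MU_c = 3, MU_t = 6/(2√t).
MRS = 3 ÷ (6/(2√t)).
Tangency: set MRS = p_c/p_t = 4/2 = 2.
MRS depends only on t: √t = 2 ⇒ √t = 2 ⇒ t* = 4.
From the budget, 4·c = 88 − 2·4 = 80, so c* = 20.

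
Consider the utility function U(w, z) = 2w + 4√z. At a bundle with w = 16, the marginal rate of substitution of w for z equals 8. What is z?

z = 64

MU_w = 2, MU_z = 4/(2√z).
MRS = 2 ÷ (4/(2√z)).
MRS depends only on z: √z = 8 ⇒ √z = 8 ⇒ z = 64.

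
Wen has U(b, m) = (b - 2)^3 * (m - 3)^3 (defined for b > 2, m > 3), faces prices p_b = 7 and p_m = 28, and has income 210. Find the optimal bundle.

MU_b = 3·(b−2)^2·(m−3)^3, MU_m = 3·(b−2)^3·(m−3)^2.
MRS = (m−3)/(b−2).
Tangency: set MRS = p_b/p_m = 7/28 = 0.25.
So (m − 3)/(b − 2) = 0.25, i.e. (m − 3) = 0.25·(b − 2).
Rewrite the budget in excess-of-subsistence terms: 7·(b − 2) + 28·(m − 3) = 210 − 7·2 − 28·3 = 112.
Substituting, 14·(b − 2) = 112, so b − 2 = 8 and b* = 10.
Then m − 3 = 0.25·8 = 2, so m* = 5.

b* = 10, m* = 5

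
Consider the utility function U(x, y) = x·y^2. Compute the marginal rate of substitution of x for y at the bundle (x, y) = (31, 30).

MRS = 15/31

MU_x = y^2 and MU_y = 2·x·y.
MRS = MU_x/MU_y = (1/2)·y/x.
At (31, 30): MRS = 15/31.
That is, one extra unit of x is worth 15/31 units of y at the margin.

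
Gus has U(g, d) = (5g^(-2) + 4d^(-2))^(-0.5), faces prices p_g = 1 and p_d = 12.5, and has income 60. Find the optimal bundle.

For CES with ρ = -2, MRS = (5/4)·(d/g)^3.
Tangency: set MRS = p_g/p_d = 1/12.5 = 2/25.
So (d/g)^3 = 8/125; taking the cube root, d/g = 0.4, i.e. d = 0.4·g.
Substitute into the budget 1·g + 12.5·d = 60: 6·g = 60, so g* = 10 and d* = 0.4·10 = 4.

g* = 10, d* = 4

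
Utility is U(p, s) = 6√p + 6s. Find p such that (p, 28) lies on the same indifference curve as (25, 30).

U(25, 30) = 210.
Set U(p, 28) = 210 and solve.
With s = 28: 6√p = 210 − 6·28 = 42, so √p = 7 and p = 49.
Check: U(49, 28) = 210.

p = 49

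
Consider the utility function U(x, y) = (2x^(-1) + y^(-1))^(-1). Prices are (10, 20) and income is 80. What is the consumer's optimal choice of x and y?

x* = 4, y* = 2

For CES with ρ = -1, MRS = (2/1)·(y/x)^2.
Tangency: set MRS = p_x/p_y = 10/20 = 0.5.
So (y/x)^2 = 0.25; taking the square root, y/x = 0.5, i.e. y = 0.5·x.
Substitute into the budget 10·x + 20·y = 80: 20·x = 80, so x* = 4 and y* = 0.5·4 = 2.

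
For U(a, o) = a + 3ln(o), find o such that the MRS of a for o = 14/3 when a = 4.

o = 14

MU_a = 1, MU_o = 3/o.
MRS = 1 ÷ (3/o).
MRS depends only on o: (1/3)·o = 14/3 ⇒ o = (14/3)/(1/3) = 14.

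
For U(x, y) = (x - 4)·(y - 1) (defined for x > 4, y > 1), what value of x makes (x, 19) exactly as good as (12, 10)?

x = 8

U(12, 10) = 72.
Set U(x, 19) = 72 and solve.
With y = 19: (19 − 1) = 18, so (x − 4) = 72/18 = 4.
So x = 4 + 4 = 8.
Check: U(8, 19) = 72.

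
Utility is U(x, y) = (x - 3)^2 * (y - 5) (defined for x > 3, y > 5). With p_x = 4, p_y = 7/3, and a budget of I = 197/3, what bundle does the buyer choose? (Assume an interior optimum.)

x* = 10, y* = 11

MU_x = 2·(x−3)·(y−5), MU_y = (x−3)^2.
MRS = (2/1)·(y−5)/(x−3).
Tangency: set MRS = p_x/p_y = 4/(7/3) = 12/7.
So (2/1)·(y − 5)/(x − 3) = 12/7, i.e. (y − 5) = (6/7)·(x − 3).
Rewrite the budget in excess-of-subsistence terms: 4·(x − 3) + (7/3)·(y − 5) = 197/3 − 4·3 − (7/3)·5 = 42.
Substituting, 6·(x − 3) = 42, so x − 3 = 7 and x* = 10.
Then y − 5 = (6/7)·7 = 6, so y* = 11.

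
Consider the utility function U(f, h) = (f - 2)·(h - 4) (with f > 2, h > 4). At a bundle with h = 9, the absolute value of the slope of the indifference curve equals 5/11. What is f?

MU_f = (h−4), MU_h = (f−2).
MRS = (h−4)/(f−2).
Substitute h = 9: MRS = 5/(f − 2). Setting this equal to 5/11 gives f − 2 = 5/(5/11) = 11, so f = 13.

f = 13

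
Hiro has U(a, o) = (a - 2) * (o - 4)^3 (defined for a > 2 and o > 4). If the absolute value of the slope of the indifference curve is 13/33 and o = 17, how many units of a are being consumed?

a = 13

MU_a = (o−4)^3, MU_o = 3·(a−2)·(o−4)^2.
MRS = (1/3)·(o−4)/(a−2).
Substitute o = 17: MRS = (13/3)/(a − 2). Setting this equal to 13/33 gives a − 2 = (13/3)/(13/33) = 11, so a = 13.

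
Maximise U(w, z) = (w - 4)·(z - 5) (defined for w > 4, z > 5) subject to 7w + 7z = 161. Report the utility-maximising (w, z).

MU_w = (z−5), MU_z = (w−4).
MRS = (z−5)/(w−4).
Tangency: set MRS = p_w/p_z = 7/7 = 1.
So (z − 5)/(w − 4) = 1, i.e. (z − 5) = (w − 4).
Rewrite the budget in excess-of-subsistence terms: 7·(w − 4) + 7·(z − 5) = 161 − 7·4 − 7·5 = 98.
Substituting, 14·(w − 4) = 98, so w − 4 = 7 and w* = 11.
Then z − 5 = 7, so z* = 12.

w* = 11, z* = 12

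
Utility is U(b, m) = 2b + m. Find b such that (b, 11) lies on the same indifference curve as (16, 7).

b = 14

U(16, 7) = 39.
Set U(b, 11) = 39 and solve.
2b + 11 = 39 ⇒ 2b = 28 ⇒ b = 14.
Check: U(14, 11) = 39.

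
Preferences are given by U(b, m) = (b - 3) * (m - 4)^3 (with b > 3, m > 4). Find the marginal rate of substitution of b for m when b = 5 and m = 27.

MRS = 23/6

MU_b = (m−4)^3, MU_m = 3·(b−3)·(m−4)^2.
MRS = (1/3)·(m−4)/(b−3).
At (5, 27): MRS = 23/6.
That is, one extra unit of b is worth 23/6 units of m at the margin.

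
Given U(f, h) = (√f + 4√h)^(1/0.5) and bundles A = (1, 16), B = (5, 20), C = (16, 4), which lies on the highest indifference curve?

Bundle B

Evaluate utility at each bundle:
U(A) = 289.000.
U(B) = 405.000.
U(C) = 144.000.
Highest utility is B, so B ≻ A ≻ C.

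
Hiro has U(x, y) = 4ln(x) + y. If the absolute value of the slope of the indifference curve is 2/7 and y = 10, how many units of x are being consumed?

x = 14

MU_x = 4/x, MU_y = 1.
MRS = 4/x ÷ 1.
MRS depends only on x: 4/x = 2/7 ⇒ x = 4/(2/7) = 14.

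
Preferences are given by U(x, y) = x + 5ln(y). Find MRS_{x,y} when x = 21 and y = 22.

MRS = 4.4

MU_x = 1, MU_y = 5/y.
MRS = 1 ÷ (5/y).
At (21, 22): MRS = 4.4.
The indifference curve has slope −4.4 at this bundle.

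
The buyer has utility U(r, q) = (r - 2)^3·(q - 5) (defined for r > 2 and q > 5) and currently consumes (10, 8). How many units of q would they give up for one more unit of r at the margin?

MRS = 1.125

MU_r = 3·(r−2)^2·(q−5), MU_q = (r−2)^3.
MRS = (3/1)·(q−5)/(r−2).
At (10, 8): MRS = 1.125.
So at (10, 8) the consumer would give up 1.125 units of q for one more unit of r.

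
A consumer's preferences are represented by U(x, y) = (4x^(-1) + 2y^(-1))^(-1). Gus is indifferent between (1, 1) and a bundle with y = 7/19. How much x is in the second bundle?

x = 7

U depends on (x, y) only through S = 4x^(-1) + 2y^(-1), so equal utility means equal S. At (1, 1): S = 6.
With y = 7/19: 2·(7/19)^(-1) = 38/7, so 4x^(-1) = 6 − 38/7 = 4/7, i.e. x^(-1) = 1/7.
Hence x = 1/(1/7) = 7.
Check: U(7, 7/19) = 0.1667.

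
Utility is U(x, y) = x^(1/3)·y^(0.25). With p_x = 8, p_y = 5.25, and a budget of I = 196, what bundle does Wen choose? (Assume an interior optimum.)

x* = 14, y* = 16

MU_x = 1/3·x^(-2/3)·y^(0.25) and MU_y = 0.25·x^(1/3)·y^(-0.75).
MRS = MU_x/MU_y = (4/3)·y/x.
Tangency: set MRS = p_x/p_y = 8/5.25 = 32/21.
So (4/3)·y/x = 32/21, i.e. y = (8/7)·x.
Substitute into the budget 8·x + 5.25·y = 196: 14·x = 196, so x* = 14.
Then y* = (8/7)·14 = 16.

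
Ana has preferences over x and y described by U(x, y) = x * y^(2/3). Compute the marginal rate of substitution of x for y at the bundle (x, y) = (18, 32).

MU_x = y^(2/3) and MU_y = 2/3·x·y^(-1/3).
MRS = MU_x/MU_y = (1.5)·y/x.
At (18, 32): MRS = 8/3.
So at (18, 32) the consumer would give up 8/3 units of y for one more unit of x.

MRS = 8/3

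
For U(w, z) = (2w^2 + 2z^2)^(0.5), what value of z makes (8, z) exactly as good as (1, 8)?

U depends on (w, z) only through S = 2w^2 + 2z^2, so equal utility means equal S. At (1, 8): S = 130.
With w = 8: 2·8^2 = 128, so 2z^2 = 130 − 128 = 2, i.e. z^2 = 1.
Hence z = √1 = 1.
Check: U(8, 1) = 11.4018.

z = 1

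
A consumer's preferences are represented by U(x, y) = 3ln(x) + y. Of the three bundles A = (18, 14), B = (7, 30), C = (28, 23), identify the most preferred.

Evaluate utility at each bundle:
U(A) = 22.671.
U(B) = 35.838.
U(C) = 32.997.
Highest utility is B, so B ≻ C ≻ A.

Bundle B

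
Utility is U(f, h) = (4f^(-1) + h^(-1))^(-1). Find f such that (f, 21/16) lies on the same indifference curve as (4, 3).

f = 7

U depends on (f, h) only through S = 4f^(-1) + h^(-1), so equal utility means equal S. At (4, 3): S = 4/3.
With h = 21/16: (21/16)^(-1) = 16/21, so 4f^(-1) = 4/3 − 16/21 = 4/7, i.e. f^(-1) = 1/7.
Hence f = 1/(1/7) = 7.
Check: U(7, 21/16) = 0.75.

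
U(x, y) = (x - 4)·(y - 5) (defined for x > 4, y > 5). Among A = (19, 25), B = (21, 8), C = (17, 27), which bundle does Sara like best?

Bundle A

Evaluate utility at each bundle:
U(A) = 300.
U(B) = 51.
U(C) = 286.
Highest utility is A, so A ≻ C ≻ B.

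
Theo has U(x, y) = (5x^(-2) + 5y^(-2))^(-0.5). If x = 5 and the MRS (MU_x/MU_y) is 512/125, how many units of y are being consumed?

y = 8

For CES with ρ = -2, MRS = (y/x)^3.
Setting (y/5)^3 = 512/125 gives y/5 = 1.6 and y = 8.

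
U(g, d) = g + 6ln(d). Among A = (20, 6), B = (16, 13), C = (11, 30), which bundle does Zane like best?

Bundle C

Evaluate utility at each bundle:
U(A) = 30.751.
U(B) = 31.390.
U(C) = 31.407.
Highest utility is C, so C ≻ B ≻ A.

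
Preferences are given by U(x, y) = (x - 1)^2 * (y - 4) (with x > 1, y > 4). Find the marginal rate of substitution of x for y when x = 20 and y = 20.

MRS = 32/19

MU_x = 2·(x−1)·(y−4), MU_y = (x−1)^2.
MRS = (2/1)·(y−4)/(x−1).
At (20, 20): MRS = 32/19.
So at (20, 20) the consumer would give up 32/19 units of y for one more unit of x.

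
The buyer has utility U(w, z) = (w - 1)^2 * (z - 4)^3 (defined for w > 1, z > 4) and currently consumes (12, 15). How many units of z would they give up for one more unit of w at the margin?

MRS = 2/3

MU_w = 2·(w−1)·(z−4)^3, MU_z = 3·(w−1)^2·(z−4)^2.
MRS = (2/3)·(z−4)/(w−1).
At (12, 15): MRS = 2/3.
The indifference curve has slope −2/3 at this bundle.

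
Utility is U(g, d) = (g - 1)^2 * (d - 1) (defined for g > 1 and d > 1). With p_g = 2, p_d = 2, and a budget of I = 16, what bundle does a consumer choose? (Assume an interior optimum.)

MU_g = 2·(g−1)·(d−1), MU_d = (g−1)^2.
MRS = (2/1)·(d−1)/(g−1).
Tangency: set MRS = p_g/p_d = 2/2 = 1.
So (2/1)·(d − 1)/(g − 1) = 1, i.e. (d − 1) = 0.5·(g − 1).
Rewrite the budget in excess-of-subsistence terms: 2·(g − 1) + 2·(d − 1) = 16 − 2·1 − 2·1 = 12.
Substituting, 3·(g − 1) = 12, so g − 1 = 4 and g* = 5.
Then d − 1 = 0.5·4 = 2, so d* = 3.

g* = 5, d* = 3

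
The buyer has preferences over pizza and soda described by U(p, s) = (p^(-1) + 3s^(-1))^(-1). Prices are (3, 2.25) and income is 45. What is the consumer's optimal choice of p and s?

For CES with ρ = -1, MRS = (1/3)·(s/p)^2.
Tangency: set MRS = p_p/p_s = 3/2.25 = 4/3.
So (s/p)^2 = 4; taking the square root, s/p = 2, i.e. s = 2·p.
Substitute into the budget 3·p + 2.25·s = 45: 7.5·p = 45, so p* = 6 and s* = 2·6 = 12.

p* = 6, s* = 12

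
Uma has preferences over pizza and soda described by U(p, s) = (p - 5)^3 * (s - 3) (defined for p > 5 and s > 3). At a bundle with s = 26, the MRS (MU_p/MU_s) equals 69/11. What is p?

p = 16

MU_p = 3·(p−5)^2·(s−3), MU_s = (p−5)^3.
MRS = (3/1)·(s−3)/(p−5).
Substitute s = 26: MRS = 69/(p − 5). Setting this equal to 69/11 gives p − 5 = 69/(69/11) = 11, so p = 16.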